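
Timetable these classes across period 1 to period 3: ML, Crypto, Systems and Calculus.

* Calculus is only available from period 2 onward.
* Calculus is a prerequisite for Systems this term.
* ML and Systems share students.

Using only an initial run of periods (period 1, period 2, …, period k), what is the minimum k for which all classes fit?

3 periods

The precedence chain requires at least 2 distinct periods.
Propagating the time windows through the other constraints, Systems can't land before period 3, so the schedule must run through at least period 3.
3 works (last occupied period: period 3): for example ML in period 1, Systems in period 3, Calculus in period 2, Crypto in period 1.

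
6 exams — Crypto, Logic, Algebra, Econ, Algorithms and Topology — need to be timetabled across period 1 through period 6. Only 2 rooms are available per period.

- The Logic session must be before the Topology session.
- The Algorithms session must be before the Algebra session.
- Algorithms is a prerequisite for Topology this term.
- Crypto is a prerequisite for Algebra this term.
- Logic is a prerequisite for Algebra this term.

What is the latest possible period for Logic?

Downstream work caps Logic at period 5.
Logic at period 5 is achievable: Logic -> period 5, Algorithms -> period 1, Crypto -> period 1, Algebra -> period 6, Topology -> period 6, Econ -> period 2.

period 5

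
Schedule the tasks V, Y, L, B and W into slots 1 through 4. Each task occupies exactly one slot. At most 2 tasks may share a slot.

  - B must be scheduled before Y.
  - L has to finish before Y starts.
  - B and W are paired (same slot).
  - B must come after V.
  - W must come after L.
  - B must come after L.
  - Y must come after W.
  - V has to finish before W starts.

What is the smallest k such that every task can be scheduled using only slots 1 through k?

3 slots

The precedence chain requires at least 3 distinct slots.
With at most 2 per slot and 5 tasks, at least 3 slots are needed.
3 works (last occupied slot: 3): for example B -> 2; Y -> 3; V -> 1; L -> 1; W -> 2.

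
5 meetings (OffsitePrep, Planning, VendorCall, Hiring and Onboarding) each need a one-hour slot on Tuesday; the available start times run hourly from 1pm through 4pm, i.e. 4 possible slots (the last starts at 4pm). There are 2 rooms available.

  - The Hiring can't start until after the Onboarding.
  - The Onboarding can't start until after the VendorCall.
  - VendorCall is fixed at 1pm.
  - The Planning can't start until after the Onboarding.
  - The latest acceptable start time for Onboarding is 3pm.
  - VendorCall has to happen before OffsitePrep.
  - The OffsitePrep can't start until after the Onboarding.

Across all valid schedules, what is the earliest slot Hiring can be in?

Precedence pushes Hiring to at least 3pm.
Hiring at 3pm is achievable: Planning -> 4pm; OffsitePrep -> 3pm; Hiring -> 3pm; VendorCall -> 1pm; Onboarding -> 2pm.

3pm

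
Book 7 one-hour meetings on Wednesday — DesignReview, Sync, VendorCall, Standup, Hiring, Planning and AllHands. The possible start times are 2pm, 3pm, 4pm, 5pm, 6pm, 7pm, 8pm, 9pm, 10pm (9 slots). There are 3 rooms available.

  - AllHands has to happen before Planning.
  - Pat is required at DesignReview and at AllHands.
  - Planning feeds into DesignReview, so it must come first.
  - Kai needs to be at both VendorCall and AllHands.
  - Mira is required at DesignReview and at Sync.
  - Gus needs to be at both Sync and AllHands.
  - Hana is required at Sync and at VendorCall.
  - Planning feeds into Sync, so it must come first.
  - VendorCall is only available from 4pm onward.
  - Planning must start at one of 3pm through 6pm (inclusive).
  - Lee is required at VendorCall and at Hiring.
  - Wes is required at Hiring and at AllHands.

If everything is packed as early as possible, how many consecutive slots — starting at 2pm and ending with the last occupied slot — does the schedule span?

The precedence chain requires at least 3 distinct slots.
With at most 3 per slot and 7 meetings, at least 3 slots are needed.
Could 3 slots be enough, i.e. nothing placed later than 4pm? No: VendorCall's window within 3 slots is {4pm}; Planning's window within 3 slots is {3pm, 4pm}; Sync must come after Planning (at 3pm or later) → {4pm}; VendorCall can't share with Sync (4pm) → nothing is left.
So 3 slots is not enough.
4 works (last occupied slot: 5pm): for example Hiring in 3pm; DesignReview in 4pm; Planning in 3pm; Sync in 5pm; AllHands in 2pm; VendorCall in 4pm; Standup in 2pm.

4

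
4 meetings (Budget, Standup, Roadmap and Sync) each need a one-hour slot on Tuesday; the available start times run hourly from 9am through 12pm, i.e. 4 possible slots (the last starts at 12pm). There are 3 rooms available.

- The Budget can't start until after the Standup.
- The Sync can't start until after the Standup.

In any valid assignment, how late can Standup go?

11am

Downstream work caps Standup at 11am.
Standup at 11am is achievable: Sync -> 12pm; Budget -> 12pm; Roadmap -> 9am; Standup -> 11am.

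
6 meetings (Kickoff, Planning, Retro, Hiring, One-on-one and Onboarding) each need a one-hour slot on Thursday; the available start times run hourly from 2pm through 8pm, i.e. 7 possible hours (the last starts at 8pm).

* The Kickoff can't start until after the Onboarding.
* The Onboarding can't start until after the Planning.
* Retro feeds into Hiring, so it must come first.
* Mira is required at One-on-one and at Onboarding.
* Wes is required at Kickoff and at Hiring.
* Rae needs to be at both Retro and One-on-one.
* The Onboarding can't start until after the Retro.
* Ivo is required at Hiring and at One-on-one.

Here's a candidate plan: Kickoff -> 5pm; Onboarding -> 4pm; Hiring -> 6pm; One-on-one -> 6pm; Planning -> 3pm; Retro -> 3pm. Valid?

The Onboarding can't start until after the Retro — holds.
Wes is required at Kickoff and at Hiring — holds.
Ivo is required at Hiring and at One-on-one — violated.
Retro feeds into Hiring, so it must come first — holds.
Rae needs to be at both Retro and One-on-one — holds.
The Onboarding can't start until after the Planning — holds.
The Kickoff can't start until after the Onboarding — holds.
Mira is required at One-on-one and at Onboarding — holds.

Invalid. Ivo is required at Hiring and at One-on-one.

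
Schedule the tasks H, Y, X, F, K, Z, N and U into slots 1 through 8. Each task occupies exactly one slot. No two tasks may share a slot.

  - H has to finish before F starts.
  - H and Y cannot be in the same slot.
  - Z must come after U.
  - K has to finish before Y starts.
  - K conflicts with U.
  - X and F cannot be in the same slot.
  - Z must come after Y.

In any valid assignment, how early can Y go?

Precedence pushes Y to at least 2; downstream work caps Y at 7.
Y at 2 is achievable: H in 5; U in 3; F in 6; Y in 2; N in 8; X in 7; Z in 4; K in 1.

2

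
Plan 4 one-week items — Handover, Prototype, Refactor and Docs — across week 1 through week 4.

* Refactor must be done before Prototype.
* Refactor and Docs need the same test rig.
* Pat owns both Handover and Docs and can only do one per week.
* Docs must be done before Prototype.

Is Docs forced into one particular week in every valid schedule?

No

Docs can be week 1 (e.g. Handover in week 2; Refactor in week 2; Docs in week 1; Prototype in week 3) or week 2 (e.g. Prototype -> week 3; Docs -> week 2; Refactor -> week 1; Handover -> week 1).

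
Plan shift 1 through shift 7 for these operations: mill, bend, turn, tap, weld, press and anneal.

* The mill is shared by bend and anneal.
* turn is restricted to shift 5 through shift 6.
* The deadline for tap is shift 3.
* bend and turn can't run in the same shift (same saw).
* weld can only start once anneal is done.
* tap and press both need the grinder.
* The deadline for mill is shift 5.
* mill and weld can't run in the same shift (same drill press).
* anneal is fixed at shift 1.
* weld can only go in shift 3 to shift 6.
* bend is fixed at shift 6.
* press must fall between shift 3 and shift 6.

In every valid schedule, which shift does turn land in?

shift 5

turn's window is shift 5–shift 6.
bend is fixed at shift 6, and turn can't share a shift with bend.
So turn must be shift 5.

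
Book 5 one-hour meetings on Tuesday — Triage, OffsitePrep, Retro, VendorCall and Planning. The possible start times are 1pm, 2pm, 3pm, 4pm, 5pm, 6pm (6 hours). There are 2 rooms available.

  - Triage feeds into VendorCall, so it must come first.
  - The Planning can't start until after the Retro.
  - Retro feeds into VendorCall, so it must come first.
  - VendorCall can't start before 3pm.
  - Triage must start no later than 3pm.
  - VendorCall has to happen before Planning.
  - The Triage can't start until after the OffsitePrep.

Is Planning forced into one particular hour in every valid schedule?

Planning can be 4pm (e.g. VendorCall -> 3pm; Retro -> 1pm; Planning -> 4pm; OffsitePrep -> 1pm; Triage -> 2pm) or 5pm (e.g. Planning=5pm; VendorCall=3pm; Triage=2pm; Retro=1pm; OffsitePrep=1pm).

No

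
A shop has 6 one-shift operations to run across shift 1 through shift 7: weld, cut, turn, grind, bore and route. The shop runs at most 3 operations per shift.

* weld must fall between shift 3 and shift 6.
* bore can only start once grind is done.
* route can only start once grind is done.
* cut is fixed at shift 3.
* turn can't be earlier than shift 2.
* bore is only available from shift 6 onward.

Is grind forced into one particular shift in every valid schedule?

No

grind can be shift 1 (e.g. grind -> shift 1; turn -> shift 2; bore -> shift 6; weld -> shift 3; route -> shift 2; cut -> shift 3) or shift 2 (e.g. route in shift 3, weld in shift 3, grind in shift 2, turn in shift 2, cut in shift 3, bore in shift 6).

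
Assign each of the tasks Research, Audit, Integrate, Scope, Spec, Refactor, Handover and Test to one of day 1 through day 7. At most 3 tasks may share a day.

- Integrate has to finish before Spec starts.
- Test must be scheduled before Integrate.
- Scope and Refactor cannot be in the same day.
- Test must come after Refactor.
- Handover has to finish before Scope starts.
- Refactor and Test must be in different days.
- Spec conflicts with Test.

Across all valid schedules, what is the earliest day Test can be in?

day 2

Precedence pushes Test to at least day 2; downstream work caps Test at day 5.
Test at day 2 is achievable: Handover=day 1, Integrate=day 3, Spec=day 4, Scope=day 2, Test=day 2, Audit=day 2, Research=day 1, Refactor=day 1.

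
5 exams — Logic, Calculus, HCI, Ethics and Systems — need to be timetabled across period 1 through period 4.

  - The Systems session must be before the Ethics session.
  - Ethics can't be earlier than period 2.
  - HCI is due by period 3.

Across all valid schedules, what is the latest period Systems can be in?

Downstream work caps Systems at period 3.
Systems at period 3 is achievable: HCI in period 1, Ethics in period 4, Systems in period 3, Logic in period 1, Calculus in period 1.

period 3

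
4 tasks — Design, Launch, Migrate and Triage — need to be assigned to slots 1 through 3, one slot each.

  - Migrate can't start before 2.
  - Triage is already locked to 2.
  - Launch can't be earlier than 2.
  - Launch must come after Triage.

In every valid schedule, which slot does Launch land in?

3

Launch is available from 2; precedence pushes Launch to at least 3.
So Launch is pinned to 3.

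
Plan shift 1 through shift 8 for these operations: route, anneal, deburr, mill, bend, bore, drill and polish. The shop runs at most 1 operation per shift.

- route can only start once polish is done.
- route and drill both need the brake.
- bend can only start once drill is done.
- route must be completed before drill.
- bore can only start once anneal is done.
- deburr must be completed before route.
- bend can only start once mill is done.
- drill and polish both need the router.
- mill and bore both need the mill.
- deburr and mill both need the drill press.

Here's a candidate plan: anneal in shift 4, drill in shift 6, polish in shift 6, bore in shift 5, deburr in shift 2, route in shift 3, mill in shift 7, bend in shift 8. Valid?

No. drill and polish both need the router is not satisfied.

deburr must be completed before route — holds.
deburr and mill both need the drill press — holds.
bend can only start once mill is done — holds.
bore can only start once anneal is done — holds.
bend can only start once drill is done — holds.
route and drill both need the brake — holds.
drill and polish both need the router — violated.
mill and bore both need the mill — holds.
route can only start once polish is done — violated.
The shop runs at most 1 operation per shift — violated.
route must be completed before drill — holds.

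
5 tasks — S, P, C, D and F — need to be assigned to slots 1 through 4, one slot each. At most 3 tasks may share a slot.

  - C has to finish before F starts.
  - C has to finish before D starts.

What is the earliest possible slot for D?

Precedence pushes D to at least 2.
D at 2 is achievable: C=1, P=1, D=2, S=1, F=2.

2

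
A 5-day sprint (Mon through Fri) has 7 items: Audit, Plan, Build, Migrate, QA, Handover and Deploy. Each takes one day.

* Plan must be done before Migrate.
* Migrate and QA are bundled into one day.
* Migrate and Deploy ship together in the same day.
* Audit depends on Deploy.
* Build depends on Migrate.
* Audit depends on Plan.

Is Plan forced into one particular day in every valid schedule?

No

Plan can be Mon (e.g. Plan in Mon, Deploy in Tue, Build in Wed, QA in Tue, Migrate in Tue, Audit in Wed, Handover in Mon) or Tue (e.g. Migrate in Wed, Audit in Thu, Handover in Mon, Plan in Tue, QA in Wed, Deploy in Wed, Build in Thu).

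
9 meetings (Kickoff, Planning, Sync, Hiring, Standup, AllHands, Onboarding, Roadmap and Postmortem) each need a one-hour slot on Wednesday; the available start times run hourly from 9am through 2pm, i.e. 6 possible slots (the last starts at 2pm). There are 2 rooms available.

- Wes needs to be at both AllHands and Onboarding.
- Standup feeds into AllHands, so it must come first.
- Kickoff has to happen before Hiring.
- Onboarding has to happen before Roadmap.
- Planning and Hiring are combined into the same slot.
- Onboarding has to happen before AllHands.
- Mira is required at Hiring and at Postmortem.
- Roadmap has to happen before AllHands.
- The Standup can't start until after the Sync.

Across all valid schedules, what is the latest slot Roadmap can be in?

Precedence pushes Roadmap to at least 10am; downstream work caps Roadmap at 1pm.
Roadmap at 1pm is achievable: Kickoff in 10am, Hiring in 11am, Standup in 10am, Roadmap in 1pm, Sync in 9am, Postmortem in 12pm, AllHands in 2pm, Planning in 11am, Onboarding in 9am.

1pm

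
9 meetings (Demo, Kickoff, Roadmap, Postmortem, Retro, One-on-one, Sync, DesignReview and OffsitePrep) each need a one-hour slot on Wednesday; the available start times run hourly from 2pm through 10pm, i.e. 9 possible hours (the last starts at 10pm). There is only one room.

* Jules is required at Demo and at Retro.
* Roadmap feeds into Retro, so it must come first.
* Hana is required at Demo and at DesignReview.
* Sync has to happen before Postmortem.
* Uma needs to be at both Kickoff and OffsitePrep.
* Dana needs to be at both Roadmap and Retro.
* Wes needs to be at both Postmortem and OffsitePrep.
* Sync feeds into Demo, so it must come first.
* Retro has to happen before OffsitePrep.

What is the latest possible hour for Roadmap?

Downstream work caps Roadmap at 8pm.
Roadmap at 8pm is achievable: DesignReview -> 7pm, Postmortem -> 4pm, Kickoff -> 5pm, OffsitePrep -> 10pm, Roadmap -> 8pm, Demo -> 3pm, Sync -> 2pm, Retro -> 9pm, One-on-one -> 6pm.

8pm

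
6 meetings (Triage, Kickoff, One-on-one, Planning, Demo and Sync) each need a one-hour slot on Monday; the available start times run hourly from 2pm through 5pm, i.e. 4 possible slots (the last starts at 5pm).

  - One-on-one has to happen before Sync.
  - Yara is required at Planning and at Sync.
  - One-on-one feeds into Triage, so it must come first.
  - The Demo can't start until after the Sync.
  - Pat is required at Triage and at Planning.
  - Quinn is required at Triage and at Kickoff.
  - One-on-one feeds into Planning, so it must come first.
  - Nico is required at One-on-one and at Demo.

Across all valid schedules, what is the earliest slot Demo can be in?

Precedence pushes Demo to at least 4pm.
Demo at 4pm is achievable: Sync in 3pm, Demo in 4pm, One-on-one in 2pm, Kickoff in 2pm, Planning in 4pm, Triage in 3pm.

4pm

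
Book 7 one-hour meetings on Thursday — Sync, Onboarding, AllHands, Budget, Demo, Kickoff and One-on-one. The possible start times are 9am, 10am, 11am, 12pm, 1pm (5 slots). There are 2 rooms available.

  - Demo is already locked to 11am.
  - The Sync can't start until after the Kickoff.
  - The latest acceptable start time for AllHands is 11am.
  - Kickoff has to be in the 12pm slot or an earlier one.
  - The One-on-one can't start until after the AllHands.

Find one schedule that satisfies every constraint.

Kickoff -> 9am, Demo -> 11am, Budget -> 12pm, AllHands -> 9am, Sync -> 10am, Onboarding -> 11am, One-on-one -> 10am

Checking: Kickoff(9am) before Sync(10am); AllHands(9am) before One-on-one(10am); Kickoff=9am in [9am,12pm]; Demo=11am in [11am,11am]; AllHands=9am in [9am,11am]; max 2 per slot (cap 2).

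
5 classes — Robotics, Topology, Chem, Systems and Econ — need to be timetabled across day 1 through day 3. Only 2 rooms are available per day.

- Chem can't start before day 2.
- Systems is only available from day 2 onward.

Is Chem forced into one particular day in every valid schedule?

Chem can be day 2 (e.g. Chem -> day 2; Topology -> day 1; Systems -> day 2; Robotics -> day 1; Econ -> day 3) or day 3 (e.g. Systems=day 2, Robotics=day 1, Chem=day 3, Econ=day 2, Topology=day 1).

No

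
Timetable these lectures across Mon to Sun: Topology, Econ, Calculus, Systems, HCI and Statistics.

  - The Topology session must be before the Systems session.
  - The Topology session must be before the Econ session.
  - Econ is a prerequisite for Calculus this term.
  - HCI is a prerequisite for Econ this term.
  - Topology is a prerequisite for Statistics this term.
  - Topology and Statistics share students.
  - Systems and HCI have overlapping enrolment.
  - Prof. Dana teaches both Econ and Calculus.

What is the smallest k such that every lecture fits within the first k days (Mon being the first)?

3

The precedence chain requires at least 3 distinct days.
3 works (last occupied day: Wed): for example Statistics in Tue; Topology in Mon; HCI in Mon; Systems in Tue; Econ in Tue; Calculus in Wed.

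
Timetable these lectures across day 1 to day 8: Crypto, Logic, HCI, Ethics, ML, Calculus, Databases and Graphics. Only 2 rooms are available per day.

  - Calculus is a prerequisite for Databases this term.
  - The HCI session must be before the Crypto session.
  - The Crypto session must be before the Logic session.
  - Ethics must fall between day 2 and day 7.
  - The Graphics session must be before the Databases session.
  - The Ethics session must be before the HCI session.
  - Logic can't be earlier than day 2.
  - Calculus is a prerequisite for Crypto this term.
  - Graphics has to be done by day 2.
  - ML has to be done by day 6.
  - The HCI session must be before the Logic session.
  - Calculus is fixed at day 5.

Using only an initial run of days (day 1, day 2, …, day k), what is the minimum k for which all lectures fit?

7 days

The precedence chain requires at least 4 distinct days.
With at most 2 per day and 8 lectures, at least 4 days are needed.
Propagating the time windows through the other constraints, Logic can't land before day 7, so the schedule must run through at least day 7.
7 works (last occupied day: day 7): for example Databases in day 6; Ethics in day 2; Logic in day 7; Calculus in day 5; Graphics in day 1; HCI in day 3; ML in day 1; Crypto in day 6.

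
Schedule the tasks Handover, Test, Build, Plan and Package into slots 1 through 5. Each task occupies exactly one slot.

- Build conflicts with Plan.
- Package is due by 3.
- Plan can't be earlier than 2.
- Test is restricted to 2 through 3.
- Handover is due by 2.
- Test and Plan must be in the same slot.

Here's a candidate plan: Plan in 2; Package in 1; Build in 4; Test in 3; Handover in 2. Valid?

No — it violates: Test and Plan must be in the same slot

Build conflicts with Plan — holds.
Test and Plan must be in the same slot — violated.
Test is restricted to 2 through 3 — holds.
Package is due by 3 — holds.
Plan can't be earlier than 2 — holds.
Handover is due by 2 — holds.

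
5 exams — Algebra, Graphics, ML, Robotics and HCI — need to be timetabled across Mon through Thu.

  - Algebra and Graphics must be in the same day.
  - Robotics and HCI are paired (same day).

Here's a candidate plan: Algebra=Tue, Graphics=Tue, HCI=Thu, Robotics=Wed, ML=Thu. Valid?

Robotics and HCI are paired (same day) — violated.
Algebra and Graphics must be in the same day — holds.

Invalid. Robotics and HCI are paired (same day).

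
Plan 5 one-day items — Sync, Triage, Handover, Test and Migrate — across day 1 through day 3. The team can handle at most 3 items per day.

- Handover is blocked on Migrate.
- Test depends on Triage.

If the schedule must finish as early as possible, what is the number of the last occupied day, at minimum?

The precedence chain requires at least 2 distinct days.
With at most 3 per day and 5 tasks, at least 2 days are needed.
2 works (last occupied day: day 2): for example Migrate=day 1, Triage=day 1, Test=day 2, Handover=day 2, Sync=day 1.

day 2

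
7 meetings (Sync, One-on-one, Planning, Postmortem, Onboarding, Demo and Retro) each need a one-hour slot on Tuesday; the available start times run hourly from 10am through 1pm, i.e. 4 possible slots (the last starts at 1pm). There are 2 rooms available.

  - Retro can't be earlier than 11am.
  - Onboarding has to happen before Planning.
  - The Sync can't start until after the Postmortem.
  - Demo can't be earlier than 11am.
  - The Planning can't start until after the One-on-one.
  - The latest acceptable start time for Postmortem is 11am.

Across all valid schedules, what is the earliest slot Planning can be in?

Precedence pushes Planning to at least 11am.
Planning at 11am is achievable: Planning=11am, Postmortem=11am, One-on-one=10am, Onboarding=10am, Demo=12pm, Sync=1pm, Retro=12pm.

11am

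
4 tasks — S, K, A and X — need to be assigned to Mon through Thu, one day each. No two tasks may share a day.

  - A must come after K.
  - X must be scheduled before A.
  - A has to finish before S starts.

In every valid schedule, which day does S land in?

Thu

Precedence pushes S to at least Wed.
So S is pinned to Thu.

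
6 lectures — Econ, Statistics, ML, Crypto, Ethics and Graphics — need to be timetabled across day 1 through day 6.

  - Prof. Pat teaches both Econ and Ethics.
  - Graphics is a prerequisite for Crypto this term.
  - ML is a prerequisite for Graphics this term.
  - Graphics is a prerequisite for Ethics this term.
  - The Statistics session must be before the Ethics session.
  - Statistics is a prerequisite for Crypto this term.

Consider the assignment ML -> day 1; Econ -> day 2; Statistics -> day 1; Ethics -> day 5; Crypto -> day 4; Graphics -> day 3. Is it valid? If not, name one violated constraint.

Graphics is a prerequisite for Crypto this term — holds.
Graphics is a prerequisite for Ethics this term — holds.
The Statistics session must be before the Ethics session — holds.
Prof. Pat teaches both Econ and Ethics — holds.
Statistics is a prerequisite for Crypto this term — holds.
ML is a prerequisite for Graphics this term — holds.

Yes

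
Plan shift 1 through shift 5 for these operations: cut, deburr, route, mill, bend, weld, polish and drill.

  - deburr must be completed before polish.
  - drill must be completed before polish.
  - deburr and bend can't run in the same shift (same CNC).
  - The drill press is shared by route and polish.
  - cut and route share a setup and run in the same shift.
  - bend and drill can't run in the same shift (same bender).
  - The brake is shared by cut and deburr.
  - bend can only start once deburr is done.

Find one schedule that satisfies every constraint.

polish=shift 2, bend=shift 2, route=shift 3, deburr=shift 1, mill=shift 1, weld=shift 1, cut=shift 3, drill=shift 1

Checking: deburr(shift 1) before bend(shift 2); deburr(shift 1) before polish(shift 2); drill(shift 1) before polish(shift 2); deburr(shift 1) != bend(shift 2); route(shift 3) != polish(shift 2); cut(shift 3) != deburr(shift 1); bend(shift 2) != drill(shift 1); cut = route = shift 3.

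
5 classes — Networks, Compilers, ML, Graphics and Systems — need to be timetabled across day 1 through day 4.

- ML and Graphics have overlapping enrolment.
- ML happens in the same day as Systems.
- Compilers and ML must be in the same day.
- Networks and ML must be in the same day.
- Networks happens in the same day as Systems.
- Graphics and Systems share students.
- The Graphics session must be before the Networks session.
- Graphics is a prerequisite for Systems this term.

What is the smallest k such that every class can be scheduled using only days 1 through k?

2

The precedence chain requires at least 2 distinct days.
2 works (last occupied day: day 2): for example Compilers=day 2, Graphics=day 1, ML=day 2, Networks=day 2, Systems=day 2.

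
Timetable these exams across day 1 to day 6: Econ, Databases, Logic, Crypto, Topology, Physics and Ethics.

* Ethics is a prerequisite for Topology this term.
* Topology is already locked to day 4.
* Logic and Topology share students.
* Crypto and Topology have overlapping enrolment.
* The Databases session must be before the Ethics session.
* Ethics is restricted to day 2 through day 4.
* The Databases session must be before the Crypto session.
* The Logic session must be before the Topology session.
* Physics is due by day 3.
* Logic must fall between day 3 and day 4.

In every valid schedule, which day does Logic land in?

Logic's window is day 3–day 4.
Topology is fixed at day 4, and Logic can't share a day with Topology.
So Logic must be day 3.

day 3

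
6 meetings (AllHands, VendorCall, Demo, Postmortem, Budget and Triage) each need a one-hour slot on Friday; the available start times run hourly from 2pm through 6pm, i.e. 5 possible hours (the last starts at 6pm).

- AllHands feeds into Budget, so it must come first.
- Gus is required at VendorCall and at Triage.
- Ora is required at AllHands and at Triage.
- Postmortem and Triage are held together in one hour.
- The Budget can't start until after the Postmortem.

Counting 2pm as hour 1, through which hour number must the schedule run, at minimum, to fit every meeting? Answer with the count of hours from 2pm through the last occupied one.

3 hours

The precedence chain requires at least 2 distinct hours.
Could 2 hours be enough, i.e. nothing placed later than 3pm? No: Budget must come after Postmortem (at 2pm or later) → {3pm}; Postmortem must come before Budget (at 3pm or earlier) → {2pm}; AllHands must come before Budget (at 3pm or earlier) → {2pm}; Triage must be in the same hour as Postmortem (in {2pm}) → {2pm}; Triage can't share with AllHands (2pm) → nothing is left.
So 2 hours is not enough.
3 works (last occupied hour: 4pm): for example Budget -> 4pm; Postmortem -> 3pm; Triage -> 3pm; AllHands -> 2pm; Demo -> 2pm; VendorCall -> 2pm.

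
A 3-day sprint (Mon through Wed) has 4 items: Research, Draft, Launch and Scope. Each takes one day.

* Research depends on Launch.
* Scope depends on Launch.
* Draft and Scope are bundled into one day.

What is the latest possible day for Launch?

Tue

Downstream work caps Launch at Tue.
Launch at Tue is achievable: Scope=Wed; Launch=Tue; Research=Wed; Draft=Wed.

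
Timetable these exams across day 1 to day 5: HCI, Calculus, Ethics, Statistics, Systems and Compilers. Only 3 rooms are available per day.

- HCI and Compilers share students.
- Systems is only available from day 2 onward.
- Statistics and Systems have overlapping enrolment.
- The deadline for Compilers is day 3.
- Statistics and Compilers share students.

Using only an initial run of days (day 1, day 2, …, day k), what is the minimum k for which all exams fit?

With at most 3 per day and 6 exams, at least 2 days are needed.
Systems can't be placed before day 2, so the schedule must run through at least day 2.
2 works (last occupied day: day 2): for example Ethics in day 2, Compilers in day 2, Systems in day 2, HCI in day 1, Calculus in day 1, Statistics in day 1.

2 days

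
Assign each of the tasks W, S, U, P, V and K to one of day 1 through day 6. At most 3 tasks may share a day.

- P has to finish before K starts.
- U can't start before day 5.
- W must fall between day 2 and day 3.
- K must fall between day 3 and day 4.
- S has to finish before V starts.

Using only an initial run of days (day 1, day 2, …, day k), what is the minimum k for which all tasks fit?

5 days

The precedence chain requires at least 2 distinct days.
With at most 3 per day and 6 tasks, at least 2 days are needed.
U can't be placed before day 5, so the schedule must run through at least day 5.
5 works (last occupied day: day 5): for example P -> day 1; K -> day 3; U -> day 5; W -> day 2; S -> day 1; V -> day 2.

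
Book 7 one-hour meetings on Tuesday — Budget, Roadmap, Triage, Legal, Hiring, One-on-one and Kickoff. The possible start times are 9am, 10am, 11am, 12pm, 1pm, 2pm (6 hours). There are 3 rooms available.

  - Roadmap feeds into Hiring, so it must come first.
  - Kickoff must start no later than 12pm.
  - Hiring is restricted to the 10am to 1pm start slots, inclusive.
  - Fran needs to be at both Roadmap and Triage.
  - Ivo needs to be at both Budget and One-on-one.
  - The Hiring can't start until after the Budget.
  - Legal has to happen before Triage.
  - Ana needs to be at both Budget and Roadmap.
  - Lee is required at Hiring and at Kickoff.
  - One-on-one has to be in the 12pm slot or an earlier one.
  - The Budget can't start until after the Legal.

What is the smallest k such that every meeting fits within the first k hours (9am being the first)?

3

The precedence chain requires at least 3 distinct hours.
With at most 3 per hour and 7 meetings, at least 3 hours are needed.
3 works (last occupied hour: 11am): for example Triage -> 10am, Legal -> 9am, Budget -> 10am, One-on-one -> 9am, Hiring -> 11am, Kickoff -> 10am, Roadmap -> 9am.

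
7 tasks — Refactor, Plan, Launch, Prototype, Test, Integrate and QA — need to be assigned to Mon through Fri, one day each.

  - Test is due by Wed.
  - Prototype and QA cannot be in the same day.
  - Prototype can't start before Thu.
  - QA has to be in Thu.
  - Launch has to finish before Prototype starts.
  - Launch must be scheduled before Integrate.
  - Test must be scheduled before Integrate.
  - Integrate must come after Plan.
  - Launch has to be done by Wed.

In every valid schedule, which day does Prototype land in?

Fri

Prototype's window is Thu–Fri.
QA is fixed at Thu, and Prototype can't share a day with QA.
So Prototype must be Fri.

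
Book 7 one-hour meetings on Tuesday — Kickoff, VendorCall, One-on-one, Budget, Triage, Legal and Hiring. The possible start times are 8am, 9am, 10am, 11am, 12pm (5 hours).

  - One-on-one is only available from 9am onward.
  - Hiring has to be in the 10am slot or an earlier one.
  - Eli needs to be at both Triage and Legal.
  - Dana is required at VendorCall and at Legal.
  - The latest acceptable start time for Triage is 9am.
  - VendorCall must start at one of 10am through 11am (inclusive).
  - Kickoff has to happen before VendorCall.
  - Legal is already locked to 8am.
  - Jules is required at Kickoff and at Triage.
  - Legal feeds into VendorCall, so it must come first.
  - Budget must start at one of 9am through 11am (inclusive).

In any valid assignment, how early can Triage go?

Triage's own window allows nothing later than 9am.
Triage at 9am is achievable: Hiring -> 8am, VendorCall -> 10am, Legal -> 8am, One-on-one -> 9am, Kickoff -> 8am, Budget -> 9am, Triage -> 9am.
Nothing earlier works — the conflict constraints rule out every hour before 9am.

9am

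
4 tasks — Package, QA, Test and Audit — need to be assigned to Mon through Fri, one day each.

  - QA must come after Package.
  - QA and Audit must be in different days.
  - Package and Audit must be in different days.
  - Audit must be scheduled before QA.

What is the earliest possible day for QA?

Precedence pushes QA to at least Tue.
QA at Wed is achievable: Package=Mon; QA=Wed; Test=Mon; Audit=Tue.
Nothing earlier works — the conflict constraints rule out every day before Wed.

Wed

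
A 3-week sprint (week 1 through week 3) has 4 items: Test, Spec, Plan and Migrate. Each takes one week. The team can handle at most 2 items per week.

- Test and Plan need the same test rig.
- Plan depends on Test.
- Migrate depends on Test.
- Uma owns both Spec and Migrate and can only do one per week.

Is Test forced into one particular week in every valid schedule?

No

Test can be week 1 (e.g. Spec -> week 1; Plan -> week 2; Test -> week 1; Migrate -> week 2) or week 2 (e.g. Plan -> week 3; Migrate -> week 3; Test -> week 2; Spec -> week 1).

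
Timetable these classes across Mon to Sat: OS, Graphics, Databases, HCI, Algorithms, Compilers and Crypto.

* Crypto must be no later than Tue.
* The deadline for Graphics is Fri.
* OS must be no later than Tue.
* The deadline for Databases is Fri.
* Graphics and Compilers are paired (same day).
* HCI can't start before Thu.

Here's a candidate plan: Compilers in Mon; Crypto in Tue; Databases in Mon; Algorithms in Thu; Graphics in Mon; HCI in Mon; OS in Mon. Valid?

Invalid. HCI can't start before Thu.

HCI can't start before Thu — violated.
The deadline for Databases is Fri — holds.
OS must be no later than Tue — holds.
Graphics and Compilers are paired (same day) — holds.
The deadline for Graphics is Fri — holds.
Crypto must be no later than Tue — holds.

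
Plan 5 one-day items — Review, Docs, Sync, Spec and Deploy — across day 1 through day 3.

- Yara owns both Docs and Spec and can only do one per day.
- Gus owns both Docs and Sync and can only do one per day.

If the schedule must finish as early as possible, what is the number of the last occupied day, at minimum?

day 2

Could 1 day be enough, i.e. nothing placed later than day 1? No: Spec can't share with Docs (day 1) → nothing is left.
So 1 day is not enough.
2 works (last occupied day: day 2): for example Spec -> day 2; Sync -> day 2; Deploy -> day 1; Review -> day 1; Docs -> day 1.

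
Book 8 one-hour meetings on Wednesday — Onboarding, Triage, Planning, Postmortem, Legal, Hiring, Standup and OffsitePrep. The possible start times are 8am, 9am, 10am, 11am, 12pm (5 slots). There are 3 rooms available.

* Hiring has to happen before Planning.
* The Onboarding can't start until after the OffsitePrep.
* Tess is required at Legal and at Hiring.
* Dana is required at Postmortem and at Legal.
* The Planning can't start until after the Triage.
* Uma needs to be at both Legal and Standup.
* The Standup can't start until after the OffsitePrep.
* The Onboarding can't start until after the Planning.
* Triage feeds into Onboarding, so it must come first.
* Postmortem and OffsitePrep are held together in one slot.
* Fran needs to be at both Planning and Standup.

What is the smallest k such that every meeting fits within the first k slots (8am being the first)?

The precedence chain requires at least 3 distinct slots.
With at most 3 per slot and 8 meetings, at least 3 slots are needed.
Could 3 slots be enough, i.e. nothing placed later than 10am? No: Planning must come after Hiring (at 8am or later) → {9am, 10am}; Hiring must come before Planning (at 10am or earlier) → {8am, 9am}; Onboarding must come after OffsitePrep (at 8am or later) → {9am, 10am}; OffsitePrep must come before Onboarding (at 10am or earlier) → {8am, 9am}; Onboarding must come after Planning (at 9am or later) → {10am}; Planning must come before Onboarding (at 10am or earlier) → {9am}; Triage must come before Onboarding (at 10am or earlier) → {8am, 9am}; Triage must come before Planning (at 9am or earlier) → {8am}; Standup must come after OffsitePrep (at 8am or later) → {9am, 10am}; Postmortem must be in the same slot as OffsitePrep (in {8am, 9am}) → {8am, 9am}; Standup can't share with Planning (9am) → {10am}; Hiring must come before Planning (at 9am or earlier) → {8am}; Legal can't share with Standup (10am) → {8am, 9am}; Legal can't share with Hiring (8am) → {9am}; Postmortem can't share with Legal (9am) → {8am}; OffsitePrep can't use 8am, already full with Triage, Postmortem and Hiring (limit 3) → {9am}; Postmortem must be in the same slot as OffsitePrep (in {9am}) → nothing is left.
So 3 slots is not enough.
4 works (last occupied slot: 11am): for example Hiring=8am; Planning=9am; OffsitePrep=9am; Triage=8am; Legal=11am; Onboarding=10am; Postmortem=9am; Standup=10am.

4 slots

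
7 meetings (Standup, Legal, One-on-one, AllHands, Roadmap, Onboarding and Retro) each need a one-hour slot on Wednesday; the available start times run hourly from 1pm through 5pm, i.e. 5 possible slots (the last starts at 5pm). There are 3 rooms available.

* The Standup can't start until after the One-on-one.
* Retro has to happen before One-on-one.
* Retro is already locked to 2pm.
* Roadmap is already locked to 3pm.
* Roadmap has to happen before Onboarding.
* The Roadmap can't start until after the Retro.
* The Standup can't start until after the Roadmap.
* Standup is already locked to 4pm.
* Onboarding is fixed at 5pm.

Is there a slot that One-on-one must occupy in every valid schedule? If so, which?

Retro is fixed at 2pm and must come before One-on-one, so One-on-one is at least 3pm.
Standup is fixed at 4pm and must come after One-on-one, so One-on-one is at most 3pm.
So One-on-one must be 3pm.

3pm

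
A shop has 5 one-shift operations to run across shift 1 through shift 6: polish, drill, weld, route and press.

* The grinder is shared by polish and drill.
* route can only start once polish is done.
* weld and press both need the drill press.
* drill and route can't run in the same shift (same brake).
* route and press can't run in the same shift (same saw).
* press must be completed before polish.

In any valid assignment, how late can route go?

Precedence pushes route to at least shift 3.
route at shift 6 is achievable: route -> shift 6; drill -> shift 1; polish -> shift 2; weld -> shift 2; press -> shift 1.

shift 6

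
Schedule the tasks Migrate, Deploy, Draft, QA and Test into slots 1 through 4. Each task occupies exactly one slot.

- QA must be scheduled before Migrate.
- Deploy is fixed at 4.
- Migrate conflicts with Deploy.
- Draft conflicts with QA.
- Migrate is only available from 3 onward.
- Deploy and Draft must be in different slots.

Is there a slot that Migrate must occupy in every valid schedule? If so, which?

Migrate's window is 3–4.
Deploy is fixed at 4, and Migrate can't share a slot with Deploy.
So Migrate must be 3.

3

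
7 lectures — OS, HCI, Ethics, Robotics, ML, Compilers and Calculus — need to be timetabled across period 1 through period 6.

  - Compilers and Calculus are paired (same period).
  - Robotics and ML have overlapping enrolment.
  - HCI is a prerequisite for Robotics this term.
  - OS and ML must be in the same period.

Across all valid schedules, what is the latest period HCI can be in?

Downstream work caps HCI at period 5.
HCI at period 5 is achievable: Calculus in period 1; Compilers in period 1; HCI in period 5; Robotics in period 6; Ethics in period 1; OS in period 1; ML in period 1.

period 5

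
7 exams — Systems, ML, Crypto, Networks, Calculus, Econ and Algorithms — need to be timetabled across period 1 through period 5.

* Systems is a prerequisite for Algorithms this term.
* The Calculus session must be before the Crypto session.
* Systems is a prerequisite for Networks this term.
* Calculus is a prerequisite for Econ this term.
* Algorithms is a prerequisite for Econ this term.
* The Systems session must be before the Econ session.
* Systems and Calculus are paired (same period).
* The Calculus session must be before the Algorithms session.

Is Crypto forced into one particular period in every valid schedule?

Crypto can be period 2 (e.g. Crypto=period 2; Networks=period 2; ML=period 1; Calculus=period 1; Systems=period 1; Algorithms=period 2; Econ=period 3) or period 3 (e.g. Networks in period 2, Crypto in period 3, ML in period 1, Econ in period 3, Algorithms in period 2, Systems in period 1, Calculus in period 1).

No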